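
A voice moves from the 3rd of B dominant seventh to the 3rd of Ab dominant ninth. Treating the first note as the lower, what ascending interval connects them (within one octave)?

d7

The 3rd of B dominant seventh is D#; the 3rd of Ab dominant ninth is C.
From D# to C: 9 semitones over a seventh = diminished.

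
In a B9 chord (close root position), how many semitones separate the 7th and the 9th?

Spelling the chord: B-D#-F#-A-C#.
A to C# is a major third: 4 semitones.

4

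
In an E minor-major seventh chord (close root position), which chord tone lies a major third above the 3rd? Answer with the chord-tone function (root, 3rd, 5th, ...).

Spelling the chord: E–G–B–D♯.
The 3rd is G. A major third above G is B.
B is the chord's 5th.

5th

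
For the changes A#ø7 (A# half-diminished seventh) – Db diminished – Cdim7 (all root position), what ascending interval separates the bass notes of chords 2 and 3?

The roots are Db and C.
Db up to C spans 7 letter names and 11 semitones — a major seventh.

major 7th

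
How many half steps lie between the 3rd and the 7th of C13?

6

C13 (C dominant thirteenth) is spelled C E G B♭ D A.
E to B♭ is a diminished fifth: 6 semitones.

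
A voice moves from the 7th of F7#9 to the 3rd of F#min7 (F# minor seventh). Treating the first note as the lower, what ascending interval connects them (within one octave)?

The 7th of F7#9 is Eb; the 3rd of F#min7 (F# minor seventh) is A.
Eb up to A is 6 semitones, a half step wider than a perfect fourth, so the interval is augmented.

augmented 4th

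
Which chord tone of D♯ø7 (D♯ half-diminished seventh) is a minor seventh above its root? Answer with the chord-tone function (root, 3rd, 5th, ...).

D♯ half-diminished seventh: D♯-F♯-A-C♯.
The root is D♯. A minor seventh above D♯ is C♯.
C♯ is the chord's 7th.

7th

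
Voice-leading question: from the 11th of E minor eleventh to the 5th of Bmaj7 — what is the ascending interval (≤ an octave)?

major 6th

The 11th of E minor eleventh is A; the 5th of Bmaj7 is F#.
From A to F# is 9 semitones, exactly the major sixth.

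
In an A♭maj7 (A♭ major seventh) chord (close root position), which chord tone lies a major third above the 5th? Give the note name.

Spelling the chord: A♭ C E♭ G.
The 5th is E♭. A major third above E♭ is G.
G is the chord's 7th.

G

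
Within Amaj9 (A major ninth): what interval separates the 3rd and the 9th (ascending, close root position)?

minor seventh

Spelling the chord: A, C#, E, G#, B.
So we need the interval from C# up to B.
C# up to B is 10 semitones, a half step narrower than a major seventh, so the interval is minor.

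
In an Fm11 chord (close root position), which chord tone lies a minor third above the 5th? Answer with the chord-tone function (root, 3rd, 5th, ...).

Fm11 (F minor eleventh): F–Ab–C–Eb–G–Bb.
The 5th is C. A minor third above C is Eb.
Eb is the chord's 7th.

7th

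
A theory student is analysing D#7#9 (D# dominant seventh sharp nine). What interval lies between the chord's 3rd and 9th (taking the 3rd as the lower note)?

major seventh

The chord tones of D#7#9 are D#–F##–A#–C#–E##.
That puts F## below E##.
F## up to E## spans 7 letter names and 11 semitones — a major seventh.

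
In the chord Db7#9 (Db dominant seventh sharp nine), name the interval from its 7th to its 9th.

Db7#9 is spelled Db-F-Ab-Cb-E.
7th = Cb; 9th = E.
3 letter names make it a third; at 5 semitones (a half step wider than major) the quality is augmented.

augmented 3rd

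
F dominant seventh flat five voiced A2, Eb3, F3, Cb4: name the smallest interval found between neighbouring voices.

Adjacent intervals: A2→Eb3 = diminished fifth; Eb3→F3 = major second; F3→Cb4 = diminished fifth.
The smallest is Eb3 to F3, a major second (2 semitones).

major 2nd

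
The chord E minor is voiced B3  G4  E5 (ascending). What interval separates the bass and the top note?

perfect 11th

The outer voices are B3 and E5.
From B to E is 17 semitones, exactly the perfect eleventh.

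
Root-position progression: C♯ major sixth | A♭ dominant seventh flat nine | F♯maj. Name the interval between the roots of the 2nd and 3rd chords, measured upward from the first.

augmented sixth

The roots are A♭ and F♯.
From A♭ to F♯: 10 semitones over a sixth = augmented.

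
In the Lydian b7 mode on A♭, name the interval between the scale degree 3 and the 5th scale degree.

minor third

Spelling the Lydian b7 mode on A♭: A♭ B♭ C D E♭ F G♭.
The scale degree 3 is C and the degree 5 is E♭.
From C to E♭: 3 semitones over a third = minor.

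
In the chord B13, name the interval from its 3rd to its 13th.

B13: B-D#-F#-A-C#-G#.
The 3rd is D# and the 13th is G#.
From D# to G# is 17 semitones, exactly the perfect eleventh.

perfect eleventh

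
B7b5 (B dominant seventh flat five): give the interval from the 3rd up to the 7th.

B7b5: B, D#, F, A.
3rd = D#; 7th = A.
D# up to A is 6 semitones, a half step narrower than a perfect fifth, so the interval is diminished.

diminished 5th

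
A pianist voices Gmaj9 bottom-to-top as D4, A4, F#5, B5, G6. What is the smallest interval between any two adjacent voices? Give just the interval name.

Adjacent intervals: D4→A4 = perfect fifth; A4→F#5 = major sixth; F#5→B5 = perfect fourth; B5→G6 = minor sixth.
The smallest is F#5 to B5, a perfect fourth (5 semitones).

perfect fourth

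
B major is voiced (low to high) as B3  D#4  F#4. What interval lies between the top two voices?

minor third

Those voices are D#4 and F#4.
3 letter names make it a third; at 3 semitones (a half step narrower than major) the quality is minor.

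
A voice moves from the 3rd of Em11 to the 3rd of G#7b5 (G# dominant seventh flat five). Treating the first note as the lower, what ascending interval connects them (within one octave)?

augmented third

The 3rd of Em11 is G; the 3rd of G#7b5 (G# dominant seventh flat five) is B#.
From G to B#: 5 semitones over a third = augmented.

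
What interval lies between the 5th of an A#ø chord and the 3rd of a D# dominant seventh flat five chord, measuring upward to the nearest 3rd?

The 5th of A#ø is E; the 3rd of D# dominant seventh flat five is F##.
2 letter names make it a second; at 3 semitones (a half step wider than major) the quality is augmented.

augmented 2nd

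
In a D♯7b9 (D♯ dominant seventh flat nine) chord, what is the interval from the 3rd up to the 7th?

diminished fifth

The chord tones of D♯ dominant seventh flat nine are D♯-F𝄪-A♯-C♯-E.
3rd = F𝄪; 7th = C♯.
5 letter names make it a fifth; at 6 semitones (a half step narrower than perfect) the quality is diminished.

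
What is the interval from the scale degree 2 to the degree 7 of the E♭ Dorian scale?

minor 6th

The scale runs E♭ F G♭ A♭ B♭ C D♭.
So we need the interval from F up to D♭.
6 letter names make it a sixth; at 8 semitones (a half step narrower than major) the quality is minor.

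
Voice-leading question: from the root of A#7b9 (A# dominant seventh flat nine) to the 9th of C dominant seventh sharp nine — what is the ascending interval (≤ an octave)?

The root of A#7b9 (A# dominant seventh flat nine) is A#; the 9th of C dominant seventh sharp nine is D#.
A# up to D# spans 4 letter names and 5 semitones — a perfect fourth.

perfect fourth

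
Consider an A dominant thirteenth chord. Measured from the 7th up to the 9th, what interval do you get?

A dominant thirteenth: A-C♯-E-G-B-F♯.
7th = G; 9th = B.
G up to B spans 3 letter names and 4 semitones — a major third.

major third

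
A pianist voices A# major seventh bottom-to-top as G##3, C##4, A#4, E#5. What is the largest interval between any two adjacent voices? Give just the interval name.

Adjacent intervals: G##3→C##4 = perfect fourth; C##4→A#4 = minor sixth; A#4→E#5 = perfect fifth.
The largest is C##4 to A#4, a minor sixth (8 semitones).

m6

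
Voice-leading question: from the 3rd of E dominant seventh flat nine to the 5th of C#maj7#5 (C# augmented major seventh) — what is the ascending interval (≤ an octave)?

E dominant seventh flat nine has G# as its 3rd, and C#maj7#5 (C# augmented major seventh) has G## as its 5th.
1 letter names make it a unison; at 1 semitone (a half step wider than perfect) the quality is augmented.

augmented unison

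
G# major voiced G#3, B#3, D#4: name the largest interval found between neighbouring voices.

Adjacent intervals: G#3→B#3 = major third; B#3→D#4 = minor third.
The largest is G#3 to B#3, a major third (4 semitones).

major 3rd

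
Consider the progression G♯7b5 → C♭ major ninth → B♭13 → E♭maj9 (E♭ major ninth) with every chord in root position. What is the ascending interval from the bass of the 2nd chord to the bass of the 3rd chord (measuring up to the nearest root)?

major seventh

The roots are C♭ and B♭.
C♭ up to B♭ spans 7 letter names and 11 semitones — a major seventh.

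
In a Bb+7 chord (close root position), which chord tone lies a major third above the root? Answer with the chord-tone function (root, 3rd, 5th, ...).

3rd

Bb augmented seventh: Bb D F# Ab.
The root is Bb. A major third above Bb is D.
D is the chord's 3rd.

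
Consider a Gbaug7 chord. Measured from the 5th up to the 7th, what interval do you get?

diminished 3rd

Gb augmented seventh is spelled Gb Bb D Fb.
The 5th is D and the 7th is Fb.
From D to Fb: 2 semitones over a third = diminished.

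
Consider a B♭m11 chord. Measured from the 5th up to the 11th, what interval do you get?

The chord tones of B♭m11 are B♭, D♭, F, A♭, C, E♭.
5th = F; 11th = E♭.
From F to E♭: 10 semitones over a seventh = minor.

m7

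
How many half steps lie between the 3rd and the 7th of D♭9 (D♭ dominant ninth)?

D♭9 (D♭ dominant ninth) is spelled D♭–F–A♭–C♭–E♭.
F to C♭ is a diminished fifth: 6 semitones.

6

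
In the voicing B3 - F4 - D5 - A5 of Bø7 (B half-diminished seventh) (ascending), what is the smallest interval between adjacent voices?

diminished fifth

Adjacent intervals: B3→F4 = diminished fifth; F4→D5 = major sixth; D5→A5 = perfect fifth.
The smallest is B3 to F4, a diminished fifth (6 semitones).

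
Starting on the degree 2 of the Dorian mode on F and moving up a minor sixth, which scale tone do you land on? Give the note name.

The scale is F G Ab Bb C D Eb.
The degree 2 is G; a minor sixth above that is Eb — scale degree 7.

Eb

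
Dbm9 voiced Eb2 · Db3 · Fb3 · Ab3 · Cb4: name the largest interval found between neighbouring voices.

minor seventh

Adjacent intervals: Eb2→Db3 = minor seventh; Db3→Fb3 = minor third; Fb3→Ab3 = major third; Ab3→Cb4 = minor third.
The largest is Eb2 to Db3, a minor seventh (10 semitones).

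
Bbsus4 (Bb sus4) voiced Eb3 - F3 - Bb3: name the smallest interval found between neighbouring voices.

Adjacent intervals: Eb3→F3 = major second; F3→Bb3 = perfect fourth.
The smallest is Eb3 to F3, a major second (2 semitones).

major second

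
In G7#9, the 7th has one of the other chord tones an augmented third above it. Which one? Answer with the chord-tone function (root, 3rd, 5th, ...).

Spelling the chord: G B D F A♯.
The 7th is F. An augmented third above F is A♯.
A♯ is the chord's 9th.

9th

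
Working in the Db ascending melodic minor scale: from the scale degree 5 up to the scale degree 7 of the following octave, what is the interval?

Db melodic minor: Db Eb Fb Gb Ab Bb C.
So we need the interval from Ab up to C.
Counting 10 letters and 16 half steps from Ab gives a major tenth.

major 10th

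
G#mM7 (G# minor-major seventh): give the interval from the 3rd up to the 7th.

The chord tones of G#m(maj7) are G#, B, D#, F##.
3rd = B; 7th = F##.
From B to F##: 8 semitones over a fifth = augmented.

augmented 5th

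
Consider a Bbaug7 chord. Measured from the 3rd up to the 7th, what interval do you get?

The chord tones of Bb7#5 are Bb-D-F#-Ab.
That puts D below Ab.
D up to Ab is 6 semitones, a half step narrower than a perfect fifth, so the interval is diminished.
This 3–7 tritone is the characteristic tension at the heart of the dominant sound.

diminished fifth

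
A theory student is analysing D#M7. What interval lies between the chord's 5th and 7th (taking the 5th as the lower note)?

major 3rd

Spelling the chord: D#, F##, A#, C##.
So we need the interval from A# up to C##.
A# up to C## spans 3 letter names and 4 semitones — a major third.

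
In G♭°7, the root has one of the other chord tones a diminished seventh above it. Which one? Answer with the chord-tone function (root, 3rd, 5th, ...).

Spelling the chord: G♭-B𝄫-D𝄫-F𝄫.
The root is G♭. A diminished seventh above G♭ is F𝄫.
F𝄫 is the chord's 7th.

7th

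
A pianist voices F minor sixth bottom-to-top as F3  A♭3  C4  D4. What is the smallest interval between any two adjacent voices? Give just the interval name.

Adjacent intervals: F3→A♭3 = minor third; A♭3→C4 = major third; C4→D4 = major second.
The smallest is C4 to D4, a major second (2 semitones).

major second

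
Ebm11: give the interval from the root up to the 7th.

minor 7th

Ebm11 (Eb minor eleventh) is spelled Eb-Gb-Bb-Db-F-Ab.
That puts Eb below Db.
Eb up to Db is 10 semitones, a half step narrower than a major seventh, so the interval is minor.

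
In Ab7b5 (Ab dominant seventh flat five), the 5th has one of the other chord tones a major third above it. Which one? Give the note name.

Ab7b5 (Ab dominant seventh flat five) is spelled Ab, C, Ebb, Gb.
The 5th is Ebb. A major third above Ebb is Gb.
Gb is the chord's 7th.

Gb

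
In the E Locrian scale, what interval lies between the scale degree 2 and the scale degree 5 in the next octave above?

perfect eleventh

Spelling the E Locrian scale: E F G A B♭ C D.
That puts F below B♭.
Counting 11 letters and 17 half steps from F gives a perfect eleventh.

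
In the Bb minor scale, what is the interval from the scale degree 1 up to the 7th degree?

m7

Bb natural minor: Bb C Db Eb F Gb Ab.
The scale degree 1 is Bb and the 7th scale degree is Ab.
Bb up to Ab is 10 semitones, a half step narrower than a major seventh, so the interval is minor.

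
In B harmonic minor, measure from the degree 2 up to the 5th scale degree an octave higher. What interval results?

perfect 11th

The scale runs B C♯ D E F♯ G A♯.
That puts C♯ below F♯.
From C♯ to F♯ is 17 semitones, exactly the perfect eleventh.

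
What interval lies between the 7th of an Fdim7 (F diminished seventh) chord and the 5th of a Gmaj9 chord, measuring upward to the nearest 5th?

augmented seventh

Fdim7 (F diminished seventh) has E𝄫 as its 7th, and Gmaj9 has D as its 5th.
E𝄫 up to D is 12 semitones, a half step wider than a major seventh, so the interval is augmented.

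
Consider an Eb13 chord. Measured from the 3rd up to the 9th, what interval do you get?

Eb13: Eb G Bb Db F C.
The 3rd is G and the 9th is F.
From G to F: 10 semitones over a seventh = minor.

minor seventh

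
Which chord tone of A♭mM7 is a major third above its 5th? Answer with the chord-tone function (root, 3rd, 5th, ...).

A♭mM7 is spelled A♭, C♭, E♭, G.
The 5th is E♭. A major third above E♭ is G.
G is the chord's 7th.

7th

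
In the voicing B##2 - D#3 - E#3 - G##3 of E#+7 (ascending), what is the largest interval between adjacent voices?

M3

Adjacent intervals: B##2→D#3 = diminished third; D#3→E#3 = major second; E#3→G##3 = major third.
The largest is E#3 to G##3, a major third (4 semitones).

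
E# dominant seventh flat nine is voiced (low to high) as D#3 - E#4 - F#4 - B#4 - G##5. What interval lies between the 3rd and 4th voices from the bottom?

augmented fourth

Those voices are F#4 and B#4.
4 letter names make it a fourth; at 6 semitones (a half step wider than perfect) the quality is augmented.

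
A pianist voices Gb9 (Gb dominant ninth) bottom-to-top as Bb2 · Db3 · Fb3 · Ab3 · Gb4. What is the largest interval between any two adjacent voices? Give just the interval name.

minor 7th

Adjacent intervals: Bb2→Db3 = minor third; Db3→Fb3 = minor third; Fb3→Ab3 = major third; Ab3→Gb4 = minor seventh.
The largest is Ab3 to Gb4, a minor seventh (10 semitones).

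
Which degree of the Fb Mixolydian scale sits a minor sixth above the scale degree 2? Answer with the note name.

The scale is Fb Gb Ab Bbb Cb Db Ebb.
The scale degree 2 is Gb; a minor sixth above that is Ebb — scale degree 7.

Ebb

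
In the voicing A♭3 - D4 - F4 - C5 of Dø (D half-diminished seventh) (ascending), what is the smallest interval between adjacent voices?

minor third

Adjacent intervals: A♭3→D4 = augmented fourth; D4→F4 = minor third; F4→C5 = perfect fifth.
The smallest is D4 to F4, a minor third (3 semitones).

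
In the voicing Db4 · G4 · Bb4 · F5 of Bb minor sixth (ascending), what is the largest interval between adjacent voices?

perfect 5th

Adjacent intervals: Db4→G4 = augmented fourth; G4→Bb4 = minor third; Bb4→F5 = perfect fifth.
The largest is Bb4 to F5, a perfect fifth (7 semitones).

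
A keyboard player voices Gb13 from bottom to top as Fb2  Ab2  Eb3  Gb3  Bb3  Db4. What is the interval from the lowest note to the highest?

major thirteenth

The outer voices are Fb2 and Db4.
From Fb to Db is 21 semitones, exactly the major thirteenth.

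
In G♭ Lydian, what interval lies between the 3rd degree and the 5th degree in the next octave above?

Spelling G♭ Lydian: G♭ A♭ B♭ C D♭ E♭ F.
3rd degree = B♭; 5th degree (up an octave) = D♭.
B♭ up to D♭ is 15 semitones, a half step narrower than a major tenth, so the interval is minor.

minor 10th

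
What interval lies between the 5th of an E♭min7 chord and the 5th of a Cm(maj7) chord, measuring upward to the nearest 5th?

major sixth

E♭min7 has B♭ as its 5th, and Cm(maj7) has G as its 5th.
From B♭ to G is 9 semitones, exactly the major sixth.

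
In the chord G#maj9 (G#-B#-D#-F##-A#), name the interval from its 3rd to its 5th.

m3

3rd = B#; 5th = D#.
B# up to D# is 3 semitones, a half step narrower than a major third, so the interval is minor.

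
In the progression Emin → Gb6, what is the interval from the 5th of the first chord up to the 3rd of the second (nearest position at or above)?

The 5th of Emin is B; the 3rd of Gb6 is Bb.
8 letter names make it an octave; at 11 semitones (a half step narrower than perfect) the quality is diminished.

diminished octave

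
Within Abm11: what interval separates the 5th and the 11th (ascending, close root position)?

minor seventh

Ab minor eleventh is spelled Ab Cb Eb Gb Bb Db.
So we need the interval from Eb up to Db.
From Eb to Db: 10 semitones over a seventh = minor.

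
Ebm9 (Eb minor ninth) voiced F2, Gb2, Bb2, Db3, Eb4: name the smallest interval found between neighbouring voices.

Adjacent intervals: F2→Gb2 = minor second; Gb2→Bb2 = major third; Bb2→Db3 = minor third; Db3→Eb4 = major ninth.
The smallest is F2 to Gb2, a minor second (1 semitone).

minor second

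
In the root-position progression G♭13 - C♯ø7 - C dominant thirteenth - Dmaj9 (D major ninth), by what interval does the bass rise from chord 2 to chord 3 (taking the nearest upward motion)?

The roots are C♯ and C.
C♯ up to C is 11 semitones, a half step narrower than a perfect octave, so the interval is diminished.

d8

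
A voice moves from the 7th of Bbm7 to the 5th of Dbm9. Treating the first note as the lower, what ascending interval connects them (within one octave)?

perfect 1st

Bbm7 has Ab as its 7th, and Dbm9 has Ab as its 5th.
Ab up to Ab spans 1 letter names and 0 semitones — a perfect unison.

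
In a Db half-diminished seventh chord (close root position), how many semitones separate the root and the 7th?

The chord tones of Db half-diminished seventh are Db–Fb–Abb–Cb.
Db to Cb is a minor seventh: 10 semitones.

10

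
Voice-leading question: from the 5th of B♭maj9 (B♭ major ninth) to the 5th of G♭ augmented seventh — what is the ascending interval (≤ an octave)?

major 6th

B♭maj9 (B♭ major ninth) has F as its 5th, and G♭ augmented seventh has D as its 5th.
From F to D is 9 semitones, exactly the major sixth.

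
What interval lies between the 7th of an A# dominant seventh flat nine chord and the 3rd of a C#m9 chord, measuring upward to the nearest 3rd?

minor sixth

A# dominant seventh flat nine has G# as its 7th, and C#m9 has E as its 3rd.
From G# to E: 8 semitones over a sixth = minor.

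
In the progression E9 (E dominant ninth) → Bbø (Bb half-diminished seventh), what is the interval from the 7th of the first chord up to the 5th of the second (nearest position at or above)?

diminished third

E9 (E dominant ninth) has D as its 7th, and Bbø (Bb half-diminished seventh) has Fb as its 5th.
From D to Fb: 2 semitones over a third = diminished.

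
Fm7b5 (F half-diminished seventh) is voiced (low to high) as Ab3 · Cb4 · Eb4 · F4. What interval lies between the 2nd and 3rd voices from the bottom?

major 3rd

Those voices are Cb4 and Eb4.
From Cb to Eb is 4 semitones, exactly the major third.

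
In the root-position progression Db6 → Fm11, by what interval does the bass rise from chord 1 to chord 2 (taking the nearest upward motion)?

The roots are Db and F.
Counting 3 letters and 4 half steps from Db gives a major third.

major third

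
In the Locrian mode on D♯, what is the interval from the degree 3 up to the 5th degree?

Spelling the Locrian mode on D♯: D♯ E F♯ G♯ A B C♯.
That puts F♯ below A.
From F♯ to A: 3 semitones over a third = minor.

minor third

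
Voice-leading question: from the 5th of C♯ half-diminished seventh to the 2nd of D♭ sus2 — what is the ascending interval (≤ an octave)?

minor 6th

The 5th of C♯ half-diminished seventh is G; the 2nd of D♭ sus2 is E♭.
From G to E♭: 8 semitones over a sixth = minor.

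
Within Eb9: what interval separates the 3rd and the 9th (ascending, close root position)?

m7

Eb dominant ninth: Eb-G-Bb-Db-F.
That puts G below F.
From G to F: 10 semitones over a seventh = minor.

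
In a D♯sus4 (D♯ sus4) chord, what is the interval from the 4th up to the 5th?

D♯sus4 (D♯ sus4) is spelled D♯ G♯ A♯.
4th = G♯; 5th = A♯.
From G♯ to A♯ is 2 semitones, exactly the major second.

major 2nd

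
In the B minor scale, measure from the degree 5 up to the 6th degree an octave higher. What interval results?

Spelling the B minor scale: B C# D E F# G A.
Degree 5 = F#; scale degree 6 (up an octave) = G.
9 letter names make it a ninth; at 13 semitones (a half step narrower than major) the quality is minor.

m9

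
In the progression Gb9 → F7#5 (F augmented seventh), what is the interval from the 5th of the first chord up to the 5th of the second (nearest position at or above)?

augmented 7th

The 5th of Gb9 is Db; the 5th of F7#5 (F augmented seventh) is C#.
7 letter names make it a seventh; at 12 semitones (a half step wider than major) the quality is augmented.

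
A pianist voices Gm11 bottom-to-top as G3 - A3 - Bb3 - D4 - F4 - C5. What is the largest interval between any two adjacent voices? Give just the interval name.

P5

Adjacent intervals: G3→A3 = major second; A3→Bb3 = minor second; Bb3→D4 = major third; D4→F4 = minor third; F4→C5 = perfect fifth.
The largest is F4 to C5, a perfect fifth (7 semitones).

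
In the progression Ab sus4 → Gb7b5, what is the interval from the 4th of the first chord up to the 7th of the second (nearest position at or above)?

minor third

The 4th of Ab sus4 is Db; the 7th of Gb7b5 is Fb.
3 letter names make it a third; at 3 semitones (a half step narrower than major) the quality is minor.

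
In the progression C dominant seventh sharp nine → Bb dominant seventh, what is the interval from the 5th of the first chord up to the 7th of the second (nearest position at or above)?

C dominant seventh sharp nine has G as its 5th, and Bb dominant seventh has Ab as its 7th.
2 letter names make it a second; at 1 semitone (a half step narrower than major) the quality is minor.

minor 2nd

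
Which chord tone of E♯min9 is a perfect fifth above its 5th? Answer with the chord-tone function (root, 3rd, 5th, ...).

E♯ minor ninth: E♯, G♯, B♯, D♯, F𝄪.
The 5th is B♯. A perfect fifth above B♯ is F𝄪.
F𝄪 is the chord's 9th.

9th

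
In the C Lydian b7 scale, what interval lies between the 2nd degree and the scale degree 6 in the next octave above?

The scale runs C D E F# G A Bb.
That puts D below A.
D up to A spans 12 letter names and 19 semitones — a perfect twelfth.

perfect 12th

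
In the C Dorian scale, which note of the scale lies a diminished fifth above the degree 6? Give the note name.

Eb

The scale is C D Eb F G A Bb.
The degree 6 is A; a diminished fifth above that is Eb — scale degree 3.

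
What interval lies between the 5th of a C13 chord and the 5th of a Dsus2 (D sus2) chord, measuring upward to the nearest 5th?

The 5th of C13 is G; the 5th of Dsus2 (D sus2) is A.
From G to A is 2 semitones, exactly the major second.

M2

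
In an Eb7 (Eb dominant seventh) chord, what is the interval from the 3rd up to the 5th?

The chord tones of Eb dominant seventh are Eb, G, Bb, Db.
That puts G below Bb.
3 letter names make it a third; at 3 semitones (a half step narrower than major) the quality is minor.

minor third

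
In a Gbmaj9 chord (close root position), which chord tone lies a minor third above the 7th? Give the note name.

Ab

The chord tones of Gb major ninth are Gb–Bb–Db–F–Ab.
The 7th is F. A minor third above F is Ab.
Ab is the chord's 9th.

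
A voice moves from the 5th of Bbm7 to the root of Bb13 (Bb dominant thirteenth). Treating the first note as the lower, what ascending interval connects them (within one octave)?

perfect fourth

The 5th of Bbm7 is F; the root of Bb13 (Bb dominant thirteenth) is Bb.
From F to Bb is 5 semitones, exactly the perfect fourth.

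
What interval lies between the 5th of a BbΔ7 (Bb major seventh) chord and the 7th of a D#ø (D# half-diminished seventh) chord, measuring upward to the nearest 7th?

BbΔ7 (Bb major seventh) has F as its 5th, and D#ø (D# half-diminished seventh) has C# as its 7th.
From F to C#: 8 semitones over a fifth = augmented.

augmented fifth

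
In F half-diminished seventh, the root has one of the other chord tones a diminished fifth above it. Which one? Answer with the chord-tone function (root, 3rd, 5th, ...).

5th

The chord tones of Fø are F–Ab–Cb–Eb.
The root is F. A diminished fifth above F is Cb.
Cb is the chord's 5th.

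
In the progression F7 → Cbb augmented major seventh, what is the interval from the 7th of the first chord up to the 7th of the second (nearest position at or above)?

The 7th of F7 is Eb; the 7th of Cbb augmented major seventh is Bbb.
From Eb to Bbb: 6 semitones over a fifth = diminished.

diminished 5th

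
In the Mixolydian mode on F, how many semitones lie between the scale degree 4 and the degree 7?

The scale is F G A Bb C D Eb.
Bb up to Eb is a perfect fourth — 5 semitones.

5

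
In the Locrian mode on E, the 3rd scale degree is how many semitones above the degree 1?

The scale is E F G A B♭ C D.
E up to G is a minor third — 3 semitones.

3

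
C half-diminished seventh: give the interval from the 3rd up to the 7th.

perfect fifth

C half-diminished seventh: C–Eb–Gb–Bb.
The 3rd is Eb and the 7th is Bb.
Eb up to Bb spans 5 letter names and 7 semitones — a perfect fifth.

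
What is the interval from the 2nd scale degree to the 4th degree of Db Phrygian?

major 3rd

The scale runs Db Ebb Fb Gb Ab Bbb Cb.
That puts Ebb below Gb.
Counting 3 letters and 4 half steps from Ebb gives a major third.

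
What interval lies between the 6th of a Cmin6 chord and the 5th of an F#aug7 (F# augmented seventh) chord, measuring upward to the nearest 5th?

augmented 3rd

Cmin6 has A as its 6th, and F#aug7 (F# augmented seventh) has C## as its 5th.
A up to C## is 5 semitones, a half step wider than a major third, so the interval is augmented.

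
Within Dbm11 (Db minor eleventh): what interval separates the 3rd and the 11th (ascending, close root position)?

major 9th

The chord tones of Db minor eleventh are Db–Fb–Ab–Cb–Eb–Gb.
The 3rd is Fb and the 11th is Gb.
Fb up to Gb spans 9 letter names and 14 semitones — a major ninth.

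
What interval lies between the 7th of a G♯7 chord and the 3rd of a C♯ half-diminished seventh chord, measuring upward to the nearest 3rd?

minor seventh

G♯7 has F♯ as its 7th, and C♯ half-diminished seventh has E as its 3rd.
F♯ up to E is 10 semitones, a half step narrower than a major seventh, so the interval is minor.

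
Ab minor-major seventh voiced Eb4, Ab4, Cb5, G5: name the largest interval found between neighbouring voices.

augmented 5th

Adjacent intervals: Eb4→Ab4 = perfect fourth; Ab4→Cb5 = minor third; Cb5→G5 = augmented fifth.
The largest is Cb5 to G5, an augmented fifth (8 semitones).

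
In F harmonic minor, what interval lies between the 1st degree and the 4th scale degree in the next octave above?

perfect 11th

Spelling F harmonic minor: F G A♭ B♭ C D♭ E.
That puts F below B♭.
F up to B♭ spans 11 letter names and 17 semitones — a perfect eleventh.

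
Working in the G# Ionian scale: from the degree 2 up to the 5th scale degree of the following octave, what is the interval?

perfect eleventh

G# major: G# A# B# C# D# E# F##.
The degree 2 is A# and the scale degree 5 (up an octave) is D#.
From A# to D# is 17 semitones, exactly the perfect eleventh.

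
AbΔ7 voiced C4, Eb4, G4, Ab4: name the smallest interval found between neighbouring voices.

minor second

Adjacent intervals: C4→Eb4 = minor third; Eb4→G4 = major third; G4→Ab4 = minor second.
The smallest is G4 to Ab4, a minor second (1 semitone).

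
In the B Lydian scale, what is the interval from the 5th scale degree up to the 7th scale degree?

major 3rd

The scale runs B C# D# E# F# G# A#.
5th scale degree = F#; 7th degree = A#.
From F# to A# is 4 semitones, exactly the major third.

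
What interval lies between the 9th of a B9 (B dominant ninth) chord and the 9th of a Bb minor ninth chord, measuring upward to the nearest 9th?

diminished octave

The 9th of B9 (B dominant ninth) is C#; the 9th of Bb minor ninth is C.
8 letter names make it an octave; at 11 semitones (a half step narrower than perfect) the quality is diminished.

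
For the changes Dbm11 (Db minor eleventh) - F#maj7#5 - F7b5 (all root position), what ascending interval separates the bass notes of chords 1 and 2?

The roots are Db and F#.
Db up to F# is 5 semitones, a half step wider than a major third, so the interval is augmented.

augmented third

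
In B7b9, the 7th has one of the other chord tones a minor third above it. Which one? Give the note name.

C

B7b9 (B dominant seventh flat nine) is spelled B-D#-F#-A-C.
The 7th is A. A minor third above A is C.
C is the chord's 9th.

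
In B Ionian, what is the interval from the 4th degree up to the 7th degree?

Spelling B Ionian: B C♯ D♯ E F♯ G♯ A♯.
So we need the interval from E up to A♯.
From E to A♯: 6 semitones over a fourth = augmented.

augmented 4th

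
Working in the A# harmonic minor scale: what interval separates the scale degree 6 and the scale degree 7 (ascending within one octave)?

augmented second

Spelling the A# harmonic minor scale: A# B# C# D# E# F# G##.
Scale degree 6 = F#; 7th degree = G##.
2 letter names make it a second; at 3 semitones (a half step wider than major) the quality is augmented.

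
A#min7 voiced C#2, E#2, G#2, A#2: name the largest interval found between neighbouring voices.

Adjacent intervals: C#2→E#2 = major third; E#2→G#2 = minor third; G#2→A#2 = major second.
The largest is C#2 to E#2, a major third (4 semitones).

major third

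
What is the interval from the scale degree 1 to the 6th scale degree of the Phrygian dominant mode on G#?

G# phrygian dominant: G# A B# C# D# E F#.
So we need the interval from G# up to E.
From G# to E: 8 semitones over a sixth = minor.

minor sixth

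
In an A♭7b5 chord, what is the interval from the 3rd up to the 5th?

diminished 3rd

The chord tones of A♭ dominant seventh flat five are A♭ C E𝄫 G♭.
That puts C below E𝄫.
C up to E𝄫 is 2 semitones, a whole step narrower than a major third, so the interval is diminished.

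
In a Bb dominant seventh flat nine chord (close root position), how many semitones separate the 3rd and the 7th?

6

Bb7b9: Bb, D, F, Ab, Cb.
D to Ab is a diminished fifth: 6 semitones.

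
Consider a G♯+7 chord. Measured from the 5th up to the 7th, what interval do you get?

Spelling the chord: G♯ B♯ D𝄪 F♯.
5th = D𝄪; 7th = F♯.
D𝄪 up to F♯ is 2 semitones, a whole step narrower than a major third, so the interval is diminished.

d3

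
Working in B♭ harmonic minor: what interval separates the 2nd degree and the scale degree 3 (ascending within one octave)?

m2

The scale runs B♭ C D♭ E♭ F G♭ A.
The 2nd degree is C and the 3rd scale degree is D♭.
From C to D♭: 1 semitone over a second = minor.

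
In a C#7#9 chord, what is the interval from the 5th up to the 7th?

C# dominant seventh sharp nine is spelled C#–E#–G#–B–D##.
5th = G#; 7th = B.
3 letter names make it a third; at 3 semitones (a half step narrower than major) the quality is minor.

m3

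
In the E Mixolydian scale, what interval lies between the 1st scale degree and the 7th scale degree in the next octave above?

minor fourteenth

Spelling the E Mixolydian scale: E F# G# A B C# D.
So we need the interval from E up to D.
14 letter names make it a fourteenth; at 22 semitones (a half step narrower than major) the quality is minor.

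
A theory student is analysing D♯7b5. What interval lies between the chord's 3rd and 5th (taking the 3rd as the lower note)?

diminished third

Spelling the chord: D♯ F𝄪 A C♯.
3rd = F𝄪; 5th = A.
3 letter names make it a third; at 2 semitones (a whole step narrower than major) the quality is diminished.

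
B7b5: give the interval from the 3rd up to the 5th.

diminished third

B7b5 (B dominant seventh flat five): B–D#–F–A.
So we need the interval from D# up to F.
From D# to F: 2 semitones over a third = diminished.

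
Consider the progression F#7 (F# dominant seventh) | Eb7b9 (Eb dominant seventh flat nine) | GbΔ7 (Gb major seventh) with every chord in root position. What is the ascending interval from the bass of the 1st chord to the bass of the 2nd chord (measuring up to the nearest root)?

diminished seventh

The roots are F# and Eb.
7 letter names make it a seventh; at 9 semitones (a whole step narrower than major) the quality is diminished.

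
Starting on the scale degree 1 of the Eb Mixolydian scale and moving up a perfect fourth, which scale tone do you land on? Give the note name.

The scale is Eb F G Ab Bb C Db.
The scale degree 1 is Eb; a perfect fourth above that is Ab — scale degree 4.

Ab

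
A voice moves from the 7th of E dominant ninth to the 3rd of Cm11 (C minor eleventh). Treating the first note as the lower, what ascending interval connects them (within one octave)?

minor second

The 7th of E dominant ninth is D; the 3rd of Cm11 (C minor eleventh) is Eb.
D up to Eb is 1 semitone, a half step narrower than a major second, so the interval is minor.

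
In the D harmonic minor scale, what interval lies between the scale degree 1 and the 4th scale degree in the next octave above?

perfect eleventh

The scale runs D E F G A Bb C#.
Scale degree 1 = D; degree 4 (up an octave) = G.
Counting 11 letters and 17 half steps from D gives a perfect eleventh.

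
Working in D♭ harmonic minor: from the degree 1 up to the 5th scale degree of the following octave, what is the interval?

The scale runs D♭ E♭ F♭ G♭ A♭ B𝄫 C.
Degree 1 = D♭; degree 5 (up an octave) = A♭.
Counting 12 letters and 19 half steps from D♭ gives a perfect twelfth.

perfect 12th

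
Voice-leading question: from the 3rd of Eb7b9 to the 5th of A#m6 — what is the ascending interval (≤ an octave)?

augmented sixth

Eb7b9 has G as its 3rd, and A#m6 has E# as its 5th.
G up to E# is 10 semitones, a half step wider than a major sixth, so the interval is augmented.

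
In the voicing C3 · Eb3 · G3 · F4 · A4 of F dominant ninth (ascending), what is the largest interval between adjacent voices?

m7

Adjacent intervals: C3→Eb3 = minor third; Eb3→G3 = major third; G3→F4 = minor seventh; F4→A4 = major third.
The largest is G3 to F4, a minor seventh (10 semitones).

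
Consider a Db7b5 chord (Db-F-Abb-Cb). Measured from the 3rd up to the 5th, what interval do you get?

d3

3rd = F; 5th = Abb.
F up to Abb is 2 semitones, a whole step narrower than a major third, so the interval is diminished.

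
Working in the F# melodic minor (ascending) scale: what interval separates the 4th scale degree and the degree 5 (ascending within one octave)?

The scale runs F# G# A B C# D# E#.
That puts B below C#.
Counting 2 letters and 2 half steps from B gives a major second.

major 2nd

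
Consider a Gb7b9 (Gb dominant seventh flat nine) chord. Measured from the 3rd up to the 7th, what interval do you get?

diminished 5th

Spelling the chord: Gb–Bb–Db–Fb–Abb.
The 3rd is Bb and the 7th is Fb.
5 letter names make it a fifth; at 6 semitones (a half step narrower than perfect) the quality is diminished.
That tritone between 3rd and 7th is what gives the dominant seventh its pull toward resolution.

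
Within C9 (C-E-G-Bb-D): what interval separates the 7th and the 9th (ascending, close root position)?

major third

7th = Bb; 9th = D.
Bb up to D spans 3 letter names and 4 semitones — a major third.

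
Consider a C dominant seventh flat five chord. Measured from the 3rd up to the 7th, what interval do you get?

Spelling the chord: C E Gb Bb.
That puts E below Bb.
E up to Bb is 6 semitones, a half step narrower than a perfect fifth, so the interval is diminished.

d5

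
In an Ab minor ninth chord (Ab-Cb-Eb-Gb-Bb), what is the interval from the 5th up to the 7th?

minor third

The 5th is Eb and the 7th is Gb.
Eb up to Gb is 3 semitones, a half step narrower than a major third, so the interval is minor.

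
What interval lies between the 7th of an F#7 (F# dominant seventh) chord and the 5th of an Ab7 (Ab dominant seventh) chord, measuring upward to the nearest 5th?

diminished octave

F#7 (F# dominant seventh) has E as its 7th, and Ab7 (Ab dominant seventh) has Eb as its 5th.
E up to Eb is 11 semitones, a half step narrower than a perfect octave, so the interval is diminished.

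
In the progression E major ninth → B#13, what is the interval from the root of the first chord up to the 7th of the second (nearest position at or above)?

The root of E major ninth is E; the 7th of B#13 is A#.
From E to A#: 6 semitones over a fourth = augmented.

augmented 4th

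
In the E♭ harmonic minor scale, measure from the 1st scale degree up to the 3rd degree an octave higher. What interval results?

Spelling the E♭ harmonic minor scale: E♭ F G♭ A♭ B♭ C♭ D.
So we need the interval from E♭ up to G♭.
From E♭ to G♭: 15 semitones over a tenth = minor.

minor tenth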